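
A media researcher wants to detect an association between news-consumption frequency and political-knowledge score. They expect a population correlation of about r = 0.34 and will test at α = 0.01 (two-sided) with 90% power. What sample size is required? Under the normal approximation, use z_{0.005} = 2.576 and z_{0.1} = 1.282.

n = 122

Fisher's z: C = ½·ln((1+r)/(1−r)) = ½·ln(2.0303) = 0.3541.
n = ((z_{α/2} + z_β)/C)² + 3.
(2.576 + 1.282) / 0.3541 = 3.858 / 0.3541 = 10.895.
n = 10.895² + 3 = 118.71 + 3 = 121.7.
Round up.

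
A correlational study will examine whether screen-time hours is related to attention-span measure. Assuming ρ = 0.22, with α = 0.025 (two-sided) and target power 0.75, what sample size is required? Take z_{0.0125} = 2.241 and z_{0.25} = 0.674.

n = 173

Fisher's z: C = ½·ln((1+r)/(1−r)) = ½·ln(1.5641) = 0.2237.
n = ((z_{α/2} + z_β)/C)² + 3.
(2.241 + 0.674) / 0.2237 = 2.915 / 0.2237 = 13.031.
n = 13.031² + 3 = 169.80 + 3 = 172.8.
Round up.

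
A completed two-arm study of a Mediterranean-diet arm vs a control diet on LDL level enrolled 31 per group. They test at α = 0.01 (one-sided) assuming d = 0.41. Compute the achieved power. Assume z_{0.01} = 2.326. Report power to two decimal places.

power ≈ 0.24

For two equal groups, power = Φ(d·√(n/2) − z_{α}).
d·√(n/2) = 0.41 × √(31/2) = 0.41 × 3.937 = 1.614.
z_β = 1.614 − 2.326 = -0.712.
Power = Φ(-0.712) = 0.238.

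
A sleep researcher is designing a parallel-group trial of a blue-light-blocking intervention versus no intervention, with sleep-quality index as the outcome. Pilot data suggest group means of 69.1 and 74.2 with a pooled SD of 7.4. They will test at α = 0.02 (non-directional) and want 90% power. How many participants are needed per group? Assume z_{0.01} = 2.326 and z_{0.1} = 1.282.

Cohen's d = |M₁ − M₂| / SD_pooled = |69.1 − 74.2| / 7.4 = 5.1 / 7.4 = 0.689.
For two independent groups with equal n: n = 2·((z_{α/2} + z_β) / d)².
z_{α/2} + z_β = 2.326 + 1.282 = 3.608.
n = 2 × (3.608 / 0.689)² = 2 × 5.237² = 2 × 27.42 = 54.8.
Round up to the next whole participant.

n = 55 per group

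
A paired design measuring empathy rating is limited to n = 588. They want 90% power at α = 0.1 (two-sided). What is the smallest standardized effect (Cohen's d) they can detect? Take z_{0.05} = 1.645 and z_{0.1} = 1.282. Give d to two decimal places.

For a single sample (or paired design) of n = 588: d_min = (z_{α/2} + z_β)/√n.
z-sum = 1.645 + 1.282 = 2.927.
d_min = 2.927 / √588 = 2.927 / 24.249 = 0.121.

d_min ≈ 0.12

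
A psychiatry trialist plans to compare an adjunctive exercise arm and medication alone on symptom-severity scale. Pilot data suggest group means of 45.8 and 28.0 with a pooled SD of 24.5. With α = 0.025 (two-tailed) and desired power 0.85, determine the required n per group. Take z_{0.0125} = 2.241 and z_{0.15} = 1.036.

n = 41 per group

Cohen's d = |M₁ − M₂| / SD_pooled = |45.8 − 28.0| / 24.5 = 17.8 / 24.5 = 0.727.
For two independent groups with equal n: n = 2·((z_{α/2} + z_β) / d)².
z_{α/2} + z_β = 2.241 + 1.036 = 3.277.
n = 2 × (3.277 / 0.727)² = 2 × 4.508² = 2 × 20.32 = 40.6.
Round up to the next whole participant.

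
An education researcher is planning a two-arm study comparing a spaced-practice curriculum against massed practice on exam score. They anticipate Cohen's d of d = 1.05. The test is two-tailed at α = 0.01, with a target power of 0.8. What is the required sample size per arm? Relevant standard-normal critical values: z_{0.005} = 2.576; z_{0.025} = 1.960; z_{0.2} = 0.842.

For two independent groups with equal n: n = 2·((z_{α/2} + z_β) / d)².
z_{α/2} + z_β = 2.576 + 0.842 = 3.418.
n = 2 × (3.418 / 1.05)² = 2 × 3.255² = 2 × 10.60 = 21.2.
Round up to the next whole participant.

n = 22 per group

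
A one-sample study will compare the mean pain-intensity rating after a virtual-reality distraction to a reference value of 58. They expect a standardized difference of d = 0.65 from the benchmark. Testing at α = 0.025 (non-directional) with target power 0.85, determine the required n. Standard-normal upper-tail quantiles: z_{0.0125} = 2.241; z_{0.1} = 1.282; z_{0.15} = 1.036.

n = 26

For a one-sample test: n = ((z_{α/2} + z_β) / d)².
z_{α/2} + z_β = 2.241 + 1.036 = 3.277.
n = (3.277 / 0.65)² = 5.042² = 25.42.
Round up.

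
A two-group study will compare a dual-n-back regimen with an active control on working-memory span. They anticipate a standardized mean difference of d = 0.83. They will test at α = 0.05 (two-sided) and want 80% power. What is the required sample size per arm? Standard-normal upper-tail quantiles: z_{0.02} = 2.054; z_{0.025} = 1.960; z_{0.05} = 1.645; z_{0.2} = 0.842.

For two independent groups with equal n: n = 2·((z_{α/2} + z_β) / d)².
z_{α/2} + z_β = 1.960 + 0.842 = 2.802.
n = 2 × (2.802 / 0.83)² = 2 × 3.376² = 2 × 11.40 = 22.8.
Round up to the next whole participant.

n = 23 per group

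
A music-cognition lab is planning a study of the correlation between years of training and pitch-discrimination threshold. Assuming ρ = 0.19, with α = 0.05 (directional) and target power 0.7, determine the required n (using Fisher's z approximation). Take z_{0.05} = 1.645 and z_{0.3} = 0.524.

Fisher's z: C = ½·ln((1+r)/(1−r)) = ½·ln(1.4691) = 0.1923.
n = ((z_{α} + z_β)/C)² + 3.
(1.645 + 0.524) / 0.1923 = 2.169 / 0.1923 = 11.279.
n = 11.279² + 3 = 127.22 + 3 = 130.2.
Round up.

n = 131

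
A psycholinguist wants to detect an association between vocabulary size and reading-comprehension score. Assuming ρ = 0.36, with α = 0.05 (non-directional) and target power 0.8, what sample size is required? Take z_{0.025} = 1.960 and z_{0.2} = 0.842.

n = 59

Fisher's z: C = ½·ln((1+r)/(1−r)) = ½·ln(2.1250) = 0.3769.
n = ((z_{α/2} + z_β)/C)² + 3.
(1.960 + 0.842) / 0.3769 = 2.802 / 0.3769 = 7.434.
n = 7.434² + 3 = 55.27 + 3 = 58.3.
Round up.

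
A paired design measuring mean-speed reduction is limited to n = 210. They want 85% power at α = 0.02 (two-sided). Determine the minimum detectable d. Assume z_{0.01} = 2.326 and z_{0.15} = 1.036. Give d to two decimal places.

d_min ≈ 0.23

For a single sample (or paired design) of n = 210: d_min = (z_{α/2} + z_β)/√n.
z-sum = 2.326 + 1.036 = 3.362.
d_min = 3.362 / √210 = 3.362 / 14.491 = 0.232.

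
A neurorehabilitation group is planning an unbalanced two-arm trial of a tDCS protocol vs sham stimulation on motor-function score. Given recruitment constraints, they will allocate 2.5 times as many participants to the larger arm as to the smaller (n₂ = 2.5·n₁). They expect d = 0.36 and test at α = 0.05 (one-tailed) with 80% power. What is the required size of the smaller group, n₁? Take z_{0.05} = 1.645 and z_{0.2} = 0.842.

n₁ = 67

With allocation ratio k = n₂/n₁ = 2.5, Var(x̄₁−x̄₂) = σ²(1/n₁ + 1/(k·n₁)) = σ²·(k+1)/(k·n₁).
So n₁ = (1 + 1/k)·((z_{α} + z_β)/d)² = 1.400 × (2.487/0.36)².
n₁ = 1.400 × 47.73 = 66.8.
Round up: n₁ = 67, giving n₂ = ⌈2.5 × 67⌉ = ⌈167.5⌉ = 168.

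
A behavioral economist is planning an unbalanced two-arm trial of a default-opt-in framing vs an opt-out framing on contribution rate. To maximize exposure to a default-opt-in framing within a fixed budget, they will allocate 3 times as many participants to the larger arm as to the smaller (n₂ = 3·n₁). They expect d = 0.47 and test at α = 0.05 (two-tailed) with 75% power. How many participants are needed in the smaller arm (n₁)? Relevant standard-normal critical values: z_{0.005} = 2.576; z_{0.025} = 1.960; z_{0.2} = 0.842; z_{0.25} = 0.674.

n₁ = 42

With allocation ratio k = n₂/n₁ = 3, Var(x̄₁−x̄₂) = σ²(1/n₁ + 1/(k·n₁)) = σ²·(k+1)/(k·n₁).
So n₁ = (1 + 1/k)·((z_{α/2} + z_β)/d)² = 1.333 × (2.634/0.47)².
n₁ = 1.333 × 31.41 = 41.9.
Round up: n₁ = 42, giving n₂ = 3 × 42 = 126.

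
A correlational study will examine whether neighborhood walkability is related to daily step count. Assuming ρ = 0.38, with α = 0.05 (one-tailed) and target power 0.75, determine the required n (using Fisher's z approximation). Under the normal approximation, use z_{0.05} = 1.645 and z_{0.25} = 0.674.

Fisher's z: C = ½·ln((1+r)/(1−r)) = ½·ln(2.2258) = 0.4001.
n = ((z_{α} + z_β)/C)² + 3.
(1.645 + 0.674) / 0.4001 = 2.319 / 0.4001 = 5.796.
n = 5.796² + 3 = 33.59 + 3 = 36.6.
Round up.

n = 37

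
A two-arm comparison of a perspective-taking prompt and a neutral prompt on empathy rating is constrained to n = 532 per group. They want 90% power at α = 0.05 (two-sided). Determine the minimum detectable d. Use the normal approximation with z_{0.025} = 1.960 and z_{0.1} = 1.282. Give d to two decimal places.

d_min ≈ 0.20

For two independent groups of n = 532 each: d_min = (z_{α/2} + z_β)·√(2/n).
z-sum = 1.960 + 1.282 = 3.242.
d_min = 3.242 × √(2/532) = 3.242 × 0.0613 = 0.199.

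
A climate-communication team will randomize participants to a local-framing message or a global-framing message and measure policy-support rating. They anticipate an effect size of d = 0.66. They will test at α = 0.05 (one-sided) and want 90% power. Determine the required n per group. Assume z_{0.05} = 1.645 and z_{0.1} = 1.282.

n = 40 per group

For two independent groups with equal n: n = 2·((z_{α} + z_β) / d)².
z_{α} + z_β = 1.645 + 1.282 = 2.927.
n = 2 × (2.927 / 0.66)² = 2 × 4.435² = 2 × 19.67 = 39.3.
Round up to the next whole participant.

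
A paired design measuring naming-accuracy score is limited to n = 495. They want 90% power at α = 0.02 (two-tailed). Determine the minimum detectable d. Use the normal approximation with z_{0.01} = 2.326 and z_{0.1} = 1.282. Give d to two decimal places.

d_min ≈ 0.16

For a single sample (or paired design) of n = 495: d_min = (z_{α/2} + z_β)/√n.
z-sum = 2.326 + 1.282 = 3.608.
d_min = 3.608 / √495 = 3.608 / 22.249 = 0.162.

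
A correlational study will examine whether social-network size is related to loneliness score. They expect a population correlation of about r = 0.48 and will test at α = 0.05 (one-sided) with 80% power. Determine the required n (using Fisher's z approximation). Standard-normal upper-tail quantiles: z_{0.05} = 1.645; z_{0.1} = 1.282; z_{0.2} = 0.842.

Fisher's z: C = ½·ln((1+r)/(1−r)) = ½·ln(2.8462) = 0.5230.
n = ((z_{α} + z_β)/C)² + 3.
(1.645 + 0.842) / 0.5230 = 2.487 / 0.5230 = 4.755.
n = 4.755² + 3 = 22.61 + 3 = 25.6.
Round up.

n = 26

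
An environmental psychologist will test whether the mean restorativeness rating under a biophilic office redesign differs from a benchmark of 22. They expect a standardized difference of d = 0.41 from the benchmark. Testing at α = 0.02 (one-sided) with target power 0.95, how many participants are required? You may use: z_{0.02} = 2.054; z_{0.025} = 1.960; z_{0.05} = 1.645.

For a one-sample test: n = ((z_{α} + z_β) / d)².
z_{α} + z_β = 2.054 + 1.645 = 3.699.
n = (3.699 / 0.41)² = 9.022² = 81.40.
Round up.

n = 82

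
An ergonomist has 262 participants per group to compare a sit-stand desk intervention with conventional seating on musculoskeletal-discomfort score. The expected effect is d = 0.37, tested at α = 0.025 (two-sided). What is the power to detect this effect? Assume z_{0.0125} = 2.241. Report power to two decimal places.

power ≈ 0.98

For two equal groups, power = Φ(d·√(n/2) − z_{α/2}).
d·√(n/2) = 0.37 × √(262/2) = 0.37 × 11.446 = 4.235.
z_β = 4.235 − 2.241 = 1.994.
Power = Φ(1.994) = 0.977.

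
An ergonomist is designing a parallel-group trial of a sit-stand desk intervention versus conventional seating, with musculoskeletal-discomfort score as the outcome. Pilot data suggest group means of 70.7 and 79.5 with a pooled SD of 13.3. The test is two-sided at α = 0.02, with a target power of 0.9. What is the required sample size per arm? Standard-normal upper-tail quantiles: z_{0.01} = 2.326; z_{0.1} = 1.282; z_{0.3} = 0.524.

Cohen's d = |M₁ − M₂| / SD_pooled = |70.7 − 79.5| / 13.3 = 8.8 / 13.3 = 0.662.
For two independent groups with equal n: n = 2·((z_{α/2} + z_β) / d)².
z_{α/2} + z_β = 2.326 + 1.282 = 3.608.
n = 2 × (3.608 / 0.662)² = 2 × 5.450² = 2 × 29.70 = 59.4.
Round up to the next whole participant.

n = 60 per group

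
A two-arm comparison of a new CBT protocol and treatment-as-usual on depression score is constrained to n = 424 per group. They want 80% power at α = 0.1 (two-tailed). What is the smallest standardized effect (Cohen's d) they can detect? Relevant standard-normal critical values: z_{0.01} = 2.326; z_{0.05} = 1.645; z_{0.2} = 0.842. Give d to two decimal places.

d_min ≈ 0.17

For two independent groups of n = 424 each: d_min = (z_{α/2} + z_β)·√(2/n).
z-sum = 1.645 + 0.842 = 2.487.
d_min = 2.487 × √(2/424) = 2.487 × 0.0687 = 0.171.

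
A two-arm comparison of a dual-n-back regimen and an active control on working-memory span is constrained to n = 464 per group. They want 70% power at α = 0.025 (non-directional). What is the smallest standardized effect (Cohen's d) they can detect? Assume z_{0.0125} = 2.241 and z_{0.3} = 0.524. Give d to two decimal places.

d_min ≈ 0.18

For two independent groups of n = 464 each: d_min = (z_{α/2} + z_β)·√(2/n).
z-sum = 2.241 + 0.524 = 2.765.
d_min = 2.765 × √(2/464) = 2.765 × 0.0657 = 0.182.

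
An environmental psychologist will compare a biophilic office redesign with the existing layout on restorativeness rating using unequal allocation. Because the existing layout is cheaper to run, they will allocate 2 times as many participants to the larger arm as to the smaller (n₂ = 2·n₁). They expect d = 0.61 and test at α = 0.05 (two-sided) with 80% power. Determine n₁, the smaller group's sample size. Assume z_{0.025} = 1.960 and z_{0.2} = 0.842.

With allocation ratio k = n₂/n₁ = 2, Var(x̄₁−x̄₂) = σ²(1/n₁ + 1/(k·n₁)) = σ²·(k+1)/(k·n₁).
So n₁ = (1 + 1/k)·((z_{α/2} + z_β)/d)² = 1.500 × (2.802/0.61)².
n₁ = 1.500 × 21.10 = 31.6.
Round up: n₁ = 32, giving n₂ = 2 × 32 = 64.

n₁ = 32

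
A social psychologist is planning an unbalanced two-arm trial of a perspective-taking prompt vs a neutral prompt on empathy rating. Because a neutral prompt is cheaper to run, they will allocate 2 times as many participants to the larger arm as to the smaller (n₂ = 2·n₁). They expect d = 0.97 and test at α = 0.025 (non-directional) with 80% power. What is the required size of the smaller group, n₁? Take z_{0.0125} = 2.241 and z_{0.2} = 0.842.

With allocation ratio k = n₂/n₁ = 2, Var(x̄₁−x̄₂) = σ²(1/n₁ + 1/(k·n₁)) = σ²·(k+1)/(k·n₁).
So n₁ = (1 + 1/k)·((z_{α/2} + z_β)/d)² = 1.500 × (3.083/0.97)².
n₁ = 1.500 × 10.10 = 15.2.
Round up: n₁ = 16, giving n₂ = 2 × 16 = 32.

n₁ = 16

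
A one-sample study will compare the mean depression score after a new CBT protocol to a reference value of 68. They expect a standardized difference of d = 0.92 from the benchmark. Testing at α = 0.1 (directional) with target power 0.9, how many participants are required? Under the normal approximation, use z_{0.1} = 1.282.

For a one-sample test: n = ((z_{α} + z_β) / d)².
z_{α} + z_β = 1.282 + 1.282 = 2.564.
n = (2.564 / 0.92)² = 2.787² = 7.77.
Round up.

n = 8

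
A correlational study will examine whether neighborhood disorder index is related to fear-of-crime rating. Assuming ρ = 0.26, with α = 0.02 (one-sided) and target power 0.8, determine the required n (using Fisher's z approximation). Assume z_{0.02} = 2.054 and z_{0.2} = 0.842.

n = 122

Fisher's z: C = ½·ln((1+r)/(1−r)) = ½·ln(1.7027) = 0.2661.
n = ((z_{α} + z_β)/C)² + 3.
(2.054 + 0.842) / 0.2661 = 2.896 / 0.2661 = 10.883.
n = 10.883² + 3 = 118.44 + 3 = 121.4.
Round up.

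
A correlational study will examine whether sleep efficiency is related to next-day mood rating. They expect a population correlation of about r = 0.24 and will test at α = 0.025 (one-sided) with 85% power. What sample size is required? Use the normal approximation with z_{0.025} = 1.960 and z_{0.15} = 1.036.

Fisher's z: C = ½·ln((1+r)/(1−r)) = ½·ln(1.6316) = 0.2448.
n = ((z_{α} + z_β)/C)² + 3.
(1.960 + 1.036) / 0.2448 = 2.996 / 0.2448 = 12.239.
n = 12.239² + 3 = 149.78 + 3 = 152.8.
Round up.

n = 153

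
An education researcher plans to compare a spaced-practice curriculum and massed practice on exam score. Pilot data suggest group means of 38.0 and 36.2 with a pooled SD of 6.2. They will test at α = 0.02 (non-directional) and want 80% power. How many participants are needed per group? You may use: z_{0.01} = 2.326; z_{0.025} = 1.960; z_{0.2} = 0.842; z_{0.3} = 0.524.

n = 239 per group

Cohen's d = |M₁ − M₂| / SD_pooled = |38.0 − 36.2| / 6.2 = 1.8 / 6.2 = 0.290.
For two independent groups with equal n: n = 2·((z_{α/2} + z_β) / d)².
z_{α/2} + z_β = 2.326 + 0.842 = 3.168.
n = 2 × (3.168 / 0.290)² = 2 × 10.924² = 2 × 119.34 = 238.7.
Round up to the next whole participant.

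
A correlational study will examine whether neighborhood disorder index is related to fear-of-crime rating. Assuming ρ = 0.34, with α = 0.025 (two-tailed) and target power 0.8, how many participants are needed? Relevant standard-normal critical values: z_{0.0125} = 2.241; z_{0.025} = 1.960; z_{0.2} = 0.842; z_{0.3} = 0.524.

n = 79

Fisher's z: C = ½·ln((1+r)/(1−r)) = ½·ln(2.0303) = 0.3541.
n = ((z_{α/2} + z_β)/C)² + 3.
(2.241 + 0.842) / 0.3541 = 3.083 / 0.3541 = 8.707.
n = 8.707² + 3 = 75.80 + 3 = 78.8.
Round up.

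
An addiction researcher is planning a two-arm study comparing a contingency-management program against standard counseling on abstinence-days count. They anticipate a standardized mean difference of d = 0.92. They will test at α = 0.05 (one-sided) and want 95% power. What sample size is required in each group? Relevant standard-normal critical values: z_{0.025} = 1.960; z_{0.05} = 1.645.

n = 26 per group

For two independent groups with equal n: n = 2·((z_{α} + z_β) / d)².
z_{α} + z_β = 1.645 + 1.645 = 3.290.
n = 2 × (3.290 / 0.92)² = 2 × 3.576² = 2 × 12.79 = 25.6.
Round up to the next whole participant.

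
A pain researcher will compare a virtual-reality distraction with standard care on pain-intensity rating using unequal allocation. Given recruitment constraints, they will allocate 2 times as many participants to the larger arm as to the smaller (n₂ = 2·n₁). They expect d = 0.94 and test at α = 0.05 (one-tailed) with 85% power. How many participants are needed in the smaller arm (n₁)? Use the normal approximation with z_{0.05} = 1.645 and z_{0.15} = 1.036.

With allocation ratio k = n₂/n₁ = 2, Var(x̄₁−x̄₂) = σ²(1/n₁ + 1/(k·n₁)) = σ²·(k+1)/(k·n₁).
So n₁ = (1 + 1/k)·((z_{α} + z_β)/d)² = 1.500 × (2.681/0.94)².
n₁ = 1.500 × 8.13 = 12.2.
Round up: n₁ = 13, giving n₂ = 2 × 13 = 26.

n₁ = 13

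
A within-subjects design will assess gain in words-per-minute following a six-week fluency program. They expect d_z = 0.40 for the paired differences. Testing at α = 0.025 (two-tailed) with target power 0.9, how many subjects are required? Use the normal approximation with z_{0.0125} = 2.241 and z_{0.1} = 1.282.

n = 78 pairs

For a paired (one-sample on differences) test: n = ((z_{α/2} + z_β) / d)².
z_{α/2} + z_β = 2.241 + 1.282 = 3.523.
n = (3.523 / 0.40)² = 8.807² = 77.57.
Round up.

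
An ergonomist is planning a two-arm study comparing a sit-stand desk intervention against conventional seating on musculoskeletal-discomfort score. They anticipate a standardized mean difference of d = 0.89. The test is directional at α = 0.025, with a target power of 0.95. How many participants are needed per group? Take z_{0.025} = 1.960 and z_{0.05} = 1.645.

n = 33 per group

For two independent groups with equal n: n = 2·((z_{α} + z_β) / d)².
z_{α} + z_β = 1.960 + 1.645 = 3.605.
n = 2 × (3.605 / 0.89)² = 2 × 4.051² = 2 × 16.41 = 32.8.
Round up to the next whole participant.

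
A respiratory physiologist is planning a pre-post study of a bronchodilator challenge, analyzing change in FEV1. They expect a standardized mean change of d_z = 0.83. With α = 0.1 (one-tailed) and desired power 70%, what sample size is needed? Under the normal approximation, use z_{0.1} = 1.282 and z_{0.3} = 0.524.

n = 5 pairs

For a paired (one-sample on differences) test: n = ((z_{α} + z_β) / d)².
z_{α} + z_β = 1.282 + 0.524 = 1.806.
n = (1.806 / 0.83)² = 2.176² = 4.73.
Round up.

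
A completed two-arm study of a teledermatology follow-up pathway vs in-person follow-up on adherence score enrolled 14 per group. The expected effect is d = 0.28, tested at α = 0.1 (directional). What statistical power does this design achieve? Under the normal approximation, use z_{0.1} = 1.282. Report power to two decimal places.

For two equal groups, power = Φ(d·√(n/2) − z_{α}).
d·√(n/2) = 0.28 × √(14/2) = 0.28 × 2.646 = 0.741.
z_β = 0.741 − 1.282 = -0.541.
Power = Φ(-0.541) = 0.294.

power ≈ 0.29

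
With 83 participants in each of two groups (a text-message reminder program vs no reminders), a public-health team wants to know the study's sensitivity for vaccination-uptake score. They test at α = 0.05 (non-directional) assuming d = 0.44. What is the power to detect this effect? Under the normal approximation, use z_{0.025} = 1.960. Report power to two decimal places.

For two equal groups, power = Φ(d·√(n/2) − z_{α/2}).
d·√(n/2) = 0.44 × √(83/2) = 0.44 × 6.442 = 2.835.
z_β = 2.835 − 1.960 = 0.875.
Power = Φ(0.875) = 0.809.

power ≈ 0.81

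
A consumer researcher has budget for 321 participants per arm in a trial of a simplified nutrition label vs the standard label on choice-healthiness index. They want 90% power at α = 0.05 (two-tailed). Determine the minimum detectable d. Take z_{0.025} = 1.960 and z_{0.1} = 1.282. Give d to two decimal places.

For two independent groups of n = 321 each: d_min = (z_{α/2} + z_β)·√(2/n).
z-sum = 1.960 + 1.282 = 3.242.
d_min = 3.242 × √(2/321) = 3.242 × 0.0789 = 0.256.

d_min ≈ 0.26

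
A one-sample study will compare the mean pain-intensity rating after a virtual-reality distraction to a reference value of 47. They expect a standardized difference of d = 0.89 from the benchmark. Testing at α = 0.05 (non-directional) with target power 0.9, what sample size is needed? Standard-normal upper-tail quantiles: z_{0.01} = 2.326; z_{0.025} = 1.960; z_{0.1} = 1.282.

For a one-sample test: n = ((z_{α/2} + z_β) / d)².
z_{α/2} + z_β = 1.960 + 1.282 = 3.242.
n = (3.242 / 0.89)² = 3.643² = 13.27.
Round up.

n = 14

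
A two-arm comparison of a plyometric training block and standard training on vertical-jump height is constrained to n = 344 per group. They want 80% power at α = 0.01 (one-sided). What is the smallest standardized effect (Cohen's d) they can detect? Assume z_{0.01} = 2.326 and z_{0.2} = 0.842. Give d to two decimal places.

d_min ≈ 0.24

For two independent groups of n = 344 each: d_min = (z_{α} + z_β)·√(2/n).
z-sum = 2.326 + 0.842 = 3.168.
d_min = 3.168 × √(2/344) = 3.168 × 0.0762 = 0.242.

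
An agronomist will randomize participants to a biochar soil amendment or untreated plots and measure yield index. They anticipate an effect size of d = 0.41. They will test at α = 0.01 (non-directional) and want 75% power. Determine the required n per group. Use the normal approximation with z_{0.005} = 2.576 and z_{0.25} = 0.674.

n = 126 per group

For two independent groups with equal n: n = 2·((z_{α/2} + z_β) / d)².
z_{α/2} + z_β = 2.576 + 0.674 = 3.250.
n = 2 × (3.250 / 0.41)² = 2 × 7.927² = 2 × 62.83 = 125.7.
Round up to the next whole participant.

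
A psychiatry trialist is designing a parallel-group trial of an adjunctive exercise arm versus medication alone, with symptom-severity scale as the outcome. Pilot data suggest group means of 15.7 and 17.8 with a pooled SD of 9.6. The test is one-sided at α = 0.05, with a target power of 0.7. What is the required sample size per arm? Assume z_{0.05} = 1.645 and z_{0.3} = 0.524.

n = 197 per group

Cohen's d = |M₁ − M₂| / SD_pooled = |15.7 − 17.8| / 9.6 = 2.1 / 9.6 = 0.219.
For two independent groups with equal n: n = 2·((z_{α} + z_β) / d)².
z_{α} + z_β = 1.645 + 0.524 = 2.169.
n = 2 × (2.169 / 0.219)² = 2 × 9.904² = 2 × 98.09 = 196.2.
Round up to the next whole participant.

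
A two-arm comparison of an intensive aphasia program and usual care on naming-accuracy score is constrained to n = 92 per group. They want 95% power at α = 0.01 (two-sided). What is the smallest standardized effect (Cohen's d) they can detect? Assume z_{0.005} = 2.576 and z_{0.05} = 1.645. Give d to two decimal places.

For two independent groups of n = 92 each: d_min = (z_{α/2} + z_β)·√(2/n).
z-sum = 2.576 + 1.645 = 4.221.
d_min = 4.221 × √(2/92) = 4.221 × 0.1474 = 0.622.

d_min ≈ 0.62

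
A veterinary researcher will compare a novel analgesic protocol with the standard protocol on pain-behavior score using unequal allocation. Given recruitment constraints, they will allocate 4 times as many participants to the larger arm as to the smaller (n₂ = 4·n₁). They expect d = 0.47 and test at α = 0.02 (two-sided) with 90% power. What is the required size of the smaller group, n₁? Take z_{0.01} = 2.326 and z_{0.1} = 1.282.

n₁ = 74

With allocation ratio k = n₂/n₁ = 4, Var(x̄₁−x̄₂) = σ²(1/n₁ + 1/(k·n₁)) = σ²·(k+1)/(k·n₁).
So n₁ = (1 + 1/k)·((z_{α/2} + z_β)/d)² = 1.250 × (3.608/0.47)².
n₁ = 1.250 × 58.93 = 73.7.
Round up: n₁ = 74, giving n₂ = 4 × 74 = 296.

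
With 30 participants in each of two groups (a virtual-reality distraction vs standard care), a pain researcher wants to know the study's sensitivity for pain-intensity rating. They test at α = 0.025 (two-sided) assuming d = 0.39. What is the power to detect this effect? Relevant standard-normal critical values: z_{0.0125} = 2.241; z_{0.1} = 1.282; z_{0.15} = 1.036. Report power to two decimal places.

power ≈ 0.23

For two equal groups, power = Φ(d·√(n/2) − z_{α/2}).
d·√(n/2) = 0.39 × √(30/2) = 0.39 × 3.873 = 1.510.
z_β = 1.510 − 2.241 = -0.731.
Power = Φ(-0.731) = 0.233.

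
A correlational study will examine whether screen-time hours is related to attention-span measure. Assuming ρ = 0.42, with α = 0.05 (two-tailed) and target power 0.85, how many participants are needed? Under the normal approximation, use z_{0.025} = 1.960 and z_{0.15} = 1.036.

n = 48

Fisher's z: C = ½·ln((1+r)/(1−r)) = ½·ln(2.4483) = 0.4477.
n = ((z_{α/2} + z_β)/C)² + 3.
(1.960 + 1.036) / 0.4477 = 2.996 / 0.4477 = 6.692.
n = 6.692² + 3 = 44.78 + 3 = 47.8.
Round up.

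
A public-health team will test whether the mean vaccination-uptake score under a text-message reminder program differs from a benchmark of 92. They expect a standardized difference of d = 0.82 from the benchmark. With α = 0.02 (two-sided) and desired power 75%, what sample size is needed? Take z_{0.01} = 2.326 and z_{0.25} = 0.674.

n = 14

For a one-sample test: n = ((z_{α/2} + z_β) / d)².
z_{α/2} + z_β = 2.326 + 0.674 = 3.000.
n = (3.000 / 0.82)² = 3.659² = 13.38.
Round up.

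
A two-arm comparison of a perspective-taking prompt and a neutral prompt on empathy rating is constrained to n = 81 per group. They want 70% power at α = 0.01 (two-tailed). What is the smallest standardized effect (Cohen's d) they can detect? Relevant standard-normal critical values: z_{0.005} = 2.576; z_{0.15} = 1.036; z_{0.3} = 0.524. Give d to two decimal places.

d_min ≈ 0.49

For two independent groups of n = 81 each: d_min = (z_{α/2} + z_β)·√(2/n).
z-sum = 2.576 + 0.524 = 3.100.
d_min = 3.100 × √(2/81) = 3.100 × 0.1571 = 0.487.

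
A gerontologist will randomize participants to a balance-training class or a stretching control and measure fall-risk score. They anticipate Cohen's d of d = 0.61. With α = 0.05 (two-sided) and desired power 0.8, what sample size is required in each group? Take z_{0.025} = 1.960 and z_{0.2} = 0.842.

For two independent groups with equal n: n = 2·((z_{α/2} + z_β) / d)².
z_{α/2} + z_β = 1.960 + 0.842 = 2.802.
n = 2 × (2.802 / 0.61)² = 2 × 4.593² = 2 × 21.10 = 42.2.
Round up to the next whole participant.

n = 43 per group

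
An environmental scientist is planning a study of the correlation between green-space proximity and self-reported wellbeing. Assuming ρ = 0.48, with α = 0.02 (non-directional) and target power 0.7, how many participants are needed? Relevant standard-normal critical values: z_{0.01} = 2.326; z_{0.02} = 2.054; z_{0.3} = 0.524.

n = 33

Fisher's z: C = ½·ln((1+r)/(1−r)) = ½·ln(2.8462) = 0.5230.
n = ((z_{α/2} + z_β)/C)² + 3.
(2.326 + 0.524) / 0.5230 = 2.850 / 0.5230 = 5.449.
n = 5.449² + 3 = 29.70 + 3 = 32.7.
Round up.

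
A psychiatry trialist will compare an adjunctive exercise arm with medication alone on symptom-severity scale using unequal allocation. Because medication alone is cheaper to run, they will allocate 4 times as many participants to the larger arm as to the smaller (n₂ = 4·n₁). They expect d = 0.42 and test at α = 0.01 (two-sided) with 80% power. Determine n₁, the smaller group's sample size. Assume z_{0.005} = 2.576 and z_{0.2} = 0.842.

n₁ = 83

With allocation ratio k = n₂/n₁ = 4, Var(x̄₁−x̄₂) = σ²(1/n₁ + 1/(k·n₁)) = σ²·(k+1)/(k·n₁).
So n₁ = (1 + 1/k)·((z_{α/2} + z_β)/d)² = 1.250 × (3.418/0.42)².
n₁ = 1.250 × 66.23 = 82.8.
Round up: n₁ = 83, giving n₂ = 4 × 83 = 332.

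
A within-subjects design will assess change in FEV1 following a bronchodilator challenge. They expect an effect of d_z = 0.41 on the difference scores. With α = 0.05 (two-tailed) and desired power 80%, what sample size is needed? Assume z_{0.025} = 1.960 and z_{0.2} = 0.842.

n = 47 pairs

For a paired (one-sample on differences) test: n = ((z_{α/2} + z_β) / d)².
z_{α/2} + z_β = 1.960 + 0.842 = 2.802.
n = (2.802 / 0.41)² = 6.834² = 46.71.
Round up.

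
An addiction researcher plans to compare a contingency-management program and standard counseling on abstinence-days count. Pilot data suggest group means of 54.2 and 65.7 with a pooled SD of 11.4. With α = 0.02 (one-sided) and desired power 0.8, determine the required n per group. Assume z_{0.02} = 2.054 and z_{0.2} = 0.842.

n = 17 per group

Cohen's d = |M₁ − M₂| / SD_pooled = |54.2 − 65.7| / 11.4 = 11.5 / 11.4 = 1.009.
For two independent groups with equal n: n = 2·((z_{α} + z_β) / d)².
z_{α} + z_β = 2.054 + 0.842 = 2.896.
n = 2 × (2.896 / 1.009)² = 2 × 2.870² = 2 × 8.24 = 16.5.
Round up to the next whole participant.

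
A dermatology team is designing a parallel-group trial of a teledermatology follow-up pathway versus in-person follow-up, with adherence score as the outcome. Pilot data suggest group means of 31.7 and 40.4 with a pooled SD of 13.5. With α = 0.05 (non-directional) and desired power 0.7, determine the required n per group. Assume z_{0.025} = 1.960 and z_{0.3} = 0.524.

n = 30 per group

Cohen's d = |M₁ − M₂| / SD_pooled = |31.7 − 40.4| / 13.5 = 8.7 / 13.5 = 0.644.
For two independent groups with equal n: n = 2·((z_{α/2} + z_β) / d)².
z_{α/2} + z_β = 1.960 + 0.524 = 2.484.
n = 2 × (2.484 / 0.644)² = 2 × 3.857² = 2 × 14.88 = 29.8.
Round up to the next whole participant.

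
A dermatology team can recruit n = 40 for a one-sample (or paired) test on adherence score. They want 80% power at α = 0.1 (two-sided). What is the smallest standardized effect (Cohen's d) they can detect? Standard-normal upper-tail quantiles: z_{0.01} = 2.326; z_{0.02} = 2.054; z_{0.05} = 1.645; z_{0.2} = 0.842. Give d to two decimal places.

d_min ≈ 0.39

For a single sample (or paired design) of n = 40: d_min = (z_{α/2} + z_β)/√n.
z-sum = 1.645 + 0.842 = 2.487.
d_min = 2.487 / √40 = 2.487 / 6.325 = 0.393.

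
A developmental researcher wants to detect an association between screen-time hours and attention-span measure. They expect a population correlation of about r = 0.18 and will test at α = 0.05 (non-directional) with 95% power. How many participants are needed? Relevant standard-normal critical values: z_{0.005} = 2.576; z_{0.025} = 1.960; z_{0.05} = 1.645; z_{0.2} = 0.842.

n = 396

Fisher's z: C = ½·ln((1+r)/(1−r)) = ½·ln(1.4390) = 0.1820.
n = ((z_{α/2} + z_β)/C)² + 3.
(1.960 + 1.645) / 0.1820 = 3.605 / 0.1820 = 19.808.
n = 19.808² + 3 = 392.34 + 3 = 395.3.
Round up.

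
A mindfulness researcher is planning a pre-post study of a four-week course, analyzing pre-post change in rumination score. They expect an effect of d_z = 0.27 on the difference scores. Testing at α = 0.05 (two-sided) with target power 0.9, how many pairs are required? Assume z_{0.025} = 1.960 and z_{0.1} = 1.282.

n = 145 pairs

For a paired (one-sample on differences) test: n = ((z_{α/2} + z_β) / d)².
z_{α/2} + z_β = 1.960 + 1.282 = 3.242.
n = (3.242 / 0.27)² = 12.007² = 144.18.
Round up.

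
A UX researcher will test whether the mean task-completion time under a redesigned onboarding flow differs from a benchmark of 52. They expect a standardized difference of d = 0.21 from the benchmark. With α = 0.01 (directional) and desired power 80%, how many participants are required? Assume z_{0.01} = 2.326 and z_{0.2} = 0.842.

For a one-sample test: n = ((z_{α} + z_β) / d)².
z_{α} + z_β = 2.326 + 0.842 = 3.168.
n = (3.168 / 0.21)² = 15.086² = 227.58.
Round up.

n = 228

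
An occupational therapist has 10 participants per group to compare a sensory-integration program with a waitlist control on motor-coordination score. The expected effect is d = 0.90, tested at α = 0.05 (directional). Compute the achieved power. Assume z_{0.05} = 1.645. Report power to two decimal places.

For two equal groups, power = Φ(d·√(n/2) − z_{α}).
d·√(n/2) = 0.90 × √(10/2) = 0.90 × 2.236 = 2.012.
z_β = 2.012 − 1.645 = 0.367.
Power = Φ(0.367) = 0.643.

power ≈ 0.64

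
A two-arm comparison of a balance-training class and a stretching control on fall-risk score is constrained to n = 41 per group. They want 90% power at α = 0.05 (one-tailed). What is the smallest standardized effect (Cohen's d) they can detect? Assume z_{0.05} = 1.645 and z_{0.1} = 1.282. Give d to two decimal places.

For two independent groups of n = 41 each: d_min = (z_{α} + z_β)·√(2/n).
z-sum = 1.645 + 1.282 = 2.927.
d_min = 2.927 × √(2/41) = 2.927 × 0.2209 = 0.646.

d_min ≈ 0.65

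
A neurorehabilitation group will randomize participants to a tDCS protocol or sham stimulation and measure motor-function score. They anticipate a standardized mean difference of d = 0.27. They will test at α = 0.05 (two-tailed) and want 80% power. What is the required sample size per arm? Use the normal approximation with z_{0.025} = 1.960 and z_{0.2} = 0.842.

n = 216 per group

For two independent groups with equal n: n = 2·((z_{α/2} + z_β) / d)².
z_{α/2} + z_β = 1.960 + 0.842 = 2.802.
n = 2 × (2.802 / 0.27)² = 2 × 10.378² = 2 × 107.70 = 215.4.
Round up to the next whole participant.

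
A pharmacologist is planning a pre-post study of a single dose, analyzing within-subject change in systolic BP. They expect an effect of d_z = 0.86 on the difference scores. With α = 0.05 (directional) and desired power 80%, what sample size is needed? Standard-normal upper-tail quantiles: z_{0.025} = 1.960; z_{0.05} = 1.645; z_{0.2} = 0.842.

n = 9 pairs

For a paired (one-sample on differences) test: n = ((z_{α} + z_β) / d)².
z_{α} + z_β = 1.645 + 0.842 = 2.487.
n = (2.487 / 0.86)² = 2.892² = 8.36.
Round up.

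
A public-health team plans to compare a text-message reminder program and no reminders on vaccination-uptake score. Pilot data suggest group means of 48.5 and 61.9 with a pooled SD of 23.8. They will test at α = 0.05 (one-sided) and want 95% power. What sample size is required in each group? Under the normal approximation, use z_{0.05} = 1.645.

Cohen's d = |M₁ − M₂| / SD_pooled = |48.5 − 61.9| / 23.8 = 13.4 / 23.8 = 0.563.
For two independent groups with equal n: n = 2·((z_{α} + z_β) / d)².
z_{α} + z_β = 1.645 + 1.645 = 3.290.
n = 2 × (3.290 / 0.563)² = 2 × 5.844² = 2 × 34.15 = 68.3.
Round up to the next whole participant.

n = 69 per group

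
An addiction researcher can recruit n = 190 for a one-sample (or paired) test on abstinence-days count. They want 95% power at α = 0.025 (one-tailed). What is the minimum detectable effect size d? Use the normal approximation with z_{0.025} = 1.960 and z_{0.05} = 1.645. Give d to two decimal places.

For a single sample (or paired design) of n = 190: d_min = (z_{α} + z_β)/√n.
z-sum = 1.960 + 1.645 = 3.605.
d_min = 3.605 / √190 = 3.605 / 13.784 = 0.262.

d_min ≈ 0.26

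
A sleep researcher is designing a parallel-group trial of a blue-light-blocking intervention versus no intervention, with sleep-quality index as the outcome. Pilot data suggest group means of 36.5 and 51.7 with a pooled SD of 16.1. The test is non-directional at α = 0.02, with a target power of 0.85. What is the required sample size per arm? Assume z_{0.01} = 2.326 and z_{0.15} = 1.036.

n = 26 per group

Cohen's d = |M₁ − M₂| / SD_pooled = |36.5 − 51.7| / 16.1 = 15.2 / 16.1 = 0.944.
For two independent groups with equal n: n = 2·((z_{α/2} + z_β) / d)².
z_{α/2} + z_β = 2.326 + 1.036 = 3.362.
n = 2 × (3.362 / 0.944)² = 2 × 3.561² = 2 × 12.68 = 25.4.
Round up to the next whole participant.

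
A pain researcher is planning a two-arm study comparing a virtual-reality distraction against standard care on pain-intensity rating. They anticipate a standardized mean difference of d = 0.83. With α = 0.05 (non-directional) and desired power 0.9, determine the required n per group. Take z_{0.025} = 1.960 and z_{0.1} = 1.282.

n = 31 per group

For two independent groups with equal n: n = 2·((z_{α/2} + z_β) / d)².
z_{α/2} + z_β = 1.960 + 1.282 = 3.242.
n = 2 × (3.242 / 0.83)² = 2 × 3.906² = 2 × 15.26 = 30.5.
Round up to the next whole participant.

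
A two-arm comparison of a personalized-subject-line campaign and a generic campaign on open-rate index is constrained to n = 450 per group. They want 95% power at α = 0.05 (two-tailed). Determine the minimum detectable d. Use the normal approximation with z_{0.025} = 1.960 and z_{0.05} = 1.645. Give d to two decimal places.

For two independent groups of n = 450 each: d_min = (z_{α/2} + z_β)·√(2/n).
z-sum = 1.960 + 1.645 = 3.605.
d_min = 3.605 × √(2/450) = 3.605 × 0.0667 = 0.240.

d_min ≈ 0.24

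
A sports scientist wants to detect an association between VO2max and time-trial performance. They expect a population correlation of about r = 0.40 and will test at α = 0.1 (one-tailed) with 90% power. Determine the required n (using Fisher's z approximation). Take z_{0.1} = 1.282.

Fisher's z: C = ½·ln((1+r)/(1−r)) = ½·ln(2.3333) = 0.4236.
n = ((z_{α} + z_β)/C)² + 3.
(1.282 + 1.282) / 0.4236 = 2.564 / 0.4236 = 6.053.
n = 6.053² + 3 = 36.64 + 3 = 39.6.
Round up.

n = 40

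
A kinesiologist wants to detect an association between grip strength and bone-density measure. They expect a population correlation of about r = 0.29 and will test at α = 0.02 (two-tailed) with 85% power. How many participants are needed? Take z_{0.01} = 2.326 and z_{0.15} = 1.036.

Fisher's z: C = ½·ln((1+r)/(1−r)) = ½·ln(1.8169) = 0.2986.
n = ((z_{α/2} + z_β)/C)² + 3.
(2.326 + 1.036) / 0.2986 = 3.362 / 0.2986 = 11.259.
n = 11.259² + 3 = 126.77 + 3 = 129.8.
Round up.

n = 130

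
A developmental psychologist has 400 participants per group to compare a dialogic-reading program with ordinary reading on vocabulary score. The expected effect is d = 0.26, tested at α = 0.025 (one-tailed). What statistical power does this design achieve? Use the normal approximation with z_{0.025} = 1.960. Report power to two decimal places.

For two equal groups, power = Φ(d·√(n/2) − z_{α}).
d·√(n/2) = 0.26 × √(400/2) = 0.26 × 14.142 = 3.677.
z_β = 3.677 − 1.960 = 1.717.
Power = Φ(1.717) = 0.957.

power ≈ 0.96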